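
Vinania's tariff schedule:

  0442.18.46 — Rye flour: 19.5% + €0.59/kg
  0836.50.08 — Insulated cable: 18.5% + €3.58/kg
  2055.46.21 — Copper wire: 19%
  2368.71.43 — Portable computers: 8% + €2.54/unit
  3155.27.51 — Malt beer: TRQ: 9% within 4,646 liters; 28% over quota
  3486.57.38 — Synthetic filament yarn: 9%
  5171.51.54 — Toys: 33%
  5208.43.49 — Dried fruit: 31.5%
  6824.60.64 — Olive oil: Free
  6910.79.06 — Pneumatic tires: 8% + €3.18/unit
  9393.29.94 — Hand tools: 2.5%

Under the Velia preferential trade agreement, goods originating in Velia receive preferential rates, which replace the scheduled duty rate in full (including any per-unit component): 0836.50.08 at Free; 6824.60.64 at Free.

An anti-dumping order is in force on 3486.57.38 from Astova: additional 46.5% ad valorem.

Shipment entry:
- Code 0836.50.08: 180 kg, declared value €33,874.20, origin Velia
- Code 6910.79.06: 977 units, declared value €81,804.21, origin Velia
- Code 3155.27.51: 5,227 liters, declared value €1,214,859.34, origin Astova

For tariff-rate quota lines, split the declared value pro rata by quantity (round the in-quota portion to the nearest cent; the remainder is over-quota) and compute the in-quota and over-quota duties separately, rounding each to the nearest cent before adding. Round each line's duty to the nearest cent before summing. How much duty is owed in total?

Line 1 (0836.50.08, Velia, 180 kg, €33,874.20):
Base rate for 0836.50.08 is 18.5% + €3.58/kg.
Origin Velia qualifies under the Vinania–Velia agreement and 0836.50.08 is covered: preferential rate Free applies instead.
Duty = €33,874.20 × 0% = €0.00.
Line 2 (6910.79.06, Velia, 977 units, €81,804.21):
Base rate for 6910.79.06 is 8% + €3.18/unit.
Origin Velia is the FTA partner but 6910.79.06 is not on the preference list; base rate stands.
Duty = €81,804.21 × 8% + 977 × €3.18 = €9,651.20.
Line 3 (3155.27.51, Astova, 5,227 liters, €1,214,859.34):
Code 3155.27.51 is under a tariff-rate quota (threshold 4,646 liters). In-quota: 4,646 liters at 9%; over-quota: 581 liters at 28%.
Pro-rata value split: in-quota = €1,214,859.34 × 4,646/5,227 = €1,079,823.32; over-quota = €1,214,859.34 − €1,079,823.32 = €135,036.02.
In-quota duty = €1,079,823.32 × 9% = €97,184.10. Over-quota duty = €135,036.02 × 28% = €37,810.09.
Line duty = €97,184.10 + €37,810.09 = €134,994.19.
Total = €0.00 + €9,651.20 + €134,994.19 = €144,645.39.

€144,645.39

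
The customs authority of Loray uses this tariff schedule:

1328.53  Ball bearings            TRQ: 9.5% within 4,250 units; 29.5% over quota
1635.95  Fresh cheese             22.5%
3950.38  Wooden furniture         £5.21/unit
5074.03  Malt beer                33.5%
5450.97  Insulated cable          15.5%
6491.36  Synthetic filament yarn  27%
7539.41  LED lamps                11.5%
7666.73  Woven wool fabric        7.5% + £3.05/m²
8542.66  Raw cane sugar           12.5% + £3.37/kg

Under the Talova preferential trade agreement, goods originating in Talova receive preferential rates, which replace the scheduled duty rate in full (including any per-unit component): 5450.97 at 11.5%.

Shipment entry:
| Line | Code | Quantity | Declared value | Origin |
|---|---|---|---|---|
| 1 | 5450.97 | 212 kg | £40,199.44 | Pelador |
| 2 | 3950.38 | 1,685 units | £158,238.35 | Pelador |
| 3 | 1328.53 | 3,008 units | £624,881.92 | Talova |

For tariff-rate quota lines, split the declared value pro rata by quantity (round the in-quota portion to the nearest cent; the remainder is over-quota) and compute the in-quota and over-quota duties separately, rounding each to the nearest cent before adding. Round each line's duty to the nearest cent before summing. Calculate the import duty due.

£74,373.54

Line 1 (5450.97, Pelador, 212 kg, £40,199.44):
Base rate for 5450.97 is 15.5%.
5450.97 has an FTA preferential rate, but origin Pelador is not Talova; base rate stands.
Duty = £40,199.44 × 15.5% = £6,230.91.
Line 2 (3950.38, Pelador, 1,685 units, £158,238.35):
Base rate for 3950.38 is £5.21/unit.
Duty = 1,685 × £5.21 = £8,778.85.
Line 3 (1328.53, Talova, 3,008 units, £624,881.92):
Code 1328.53 is under a tariff-rate quota (threshold 4,250 units). Quantity 3,008 units is within the quota, so the in-quota rate 9.5% applies to the full value.
Duty = £624,881.92 × 9.5% = £59,363.78.
Total = £6,230.91 + £8,778.85 + £59,363.78 = £74,373.54.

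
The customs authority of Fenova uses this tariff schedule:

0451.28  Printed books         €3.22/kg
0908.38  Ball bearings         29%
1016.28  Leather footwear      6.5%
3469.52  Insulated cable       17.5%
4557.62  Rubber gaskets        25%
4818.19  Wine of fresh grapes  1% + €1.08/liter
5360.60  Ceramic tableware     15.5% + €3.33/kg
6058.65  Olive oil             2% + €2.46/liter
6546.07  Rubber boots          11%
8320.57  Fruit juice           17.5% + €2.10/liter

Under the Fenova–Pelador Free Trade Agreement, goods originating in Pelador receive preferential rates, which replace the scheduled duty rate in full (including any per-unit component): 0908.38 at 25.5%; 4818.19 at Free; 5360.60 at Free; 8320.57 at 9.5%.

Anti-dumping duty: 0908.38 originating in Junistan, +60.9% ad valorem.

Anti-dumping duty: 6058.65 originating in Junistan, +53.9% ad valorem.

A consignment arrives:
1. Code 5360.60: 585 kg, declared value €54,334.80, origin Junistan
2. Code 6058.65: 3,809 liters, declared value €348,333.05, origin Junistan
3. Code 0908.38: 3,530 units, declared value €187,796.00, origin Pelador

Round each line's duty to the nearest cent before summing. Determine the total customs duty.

€262,346.23

Line 1 (5360.60, Junistan, 585 kg, €54,334.80):
Base rate for 5360.60 is 15.5% + €3.33/kg.
5360.60 has an FTA preferential rate, but origin Junistan is not Pelador; base rate stands.
Duty = €54,334.80 × 15.5% + 585 × €3.33 = €10,369.94.
Line 2 (6058.65, Junistan, 3,809 liters, €348,333.05):
Base rate for 6058.65 is 2% + €2.46/liter.
Additional duty on 6058.65 from Junistan: +53.9%. Applied ad valorem rate: 2% + 53.9% = 55.9%.
Duty = €348,333.05 × 55.9% + 3,809 × €2.46 = €204,088.31.
Line 3 (0908.38, Pelador, 3,530 units, €187,796.00):
Base rate for 0908.38 is 29%.
Origin Pelador qualifies under the Fenova–Pelador agreement and 0908.38 is covered: preferential rate 25.5% applies instead.
The additional-duty order on 0908.38 targets Junistan, not Pelador; it does not apply.
Duty = €187,796.00 × 25.5% = €47,887.98.
Total = €10,369.94 + €204,088.31 + €47,887.98 = €262,346.23.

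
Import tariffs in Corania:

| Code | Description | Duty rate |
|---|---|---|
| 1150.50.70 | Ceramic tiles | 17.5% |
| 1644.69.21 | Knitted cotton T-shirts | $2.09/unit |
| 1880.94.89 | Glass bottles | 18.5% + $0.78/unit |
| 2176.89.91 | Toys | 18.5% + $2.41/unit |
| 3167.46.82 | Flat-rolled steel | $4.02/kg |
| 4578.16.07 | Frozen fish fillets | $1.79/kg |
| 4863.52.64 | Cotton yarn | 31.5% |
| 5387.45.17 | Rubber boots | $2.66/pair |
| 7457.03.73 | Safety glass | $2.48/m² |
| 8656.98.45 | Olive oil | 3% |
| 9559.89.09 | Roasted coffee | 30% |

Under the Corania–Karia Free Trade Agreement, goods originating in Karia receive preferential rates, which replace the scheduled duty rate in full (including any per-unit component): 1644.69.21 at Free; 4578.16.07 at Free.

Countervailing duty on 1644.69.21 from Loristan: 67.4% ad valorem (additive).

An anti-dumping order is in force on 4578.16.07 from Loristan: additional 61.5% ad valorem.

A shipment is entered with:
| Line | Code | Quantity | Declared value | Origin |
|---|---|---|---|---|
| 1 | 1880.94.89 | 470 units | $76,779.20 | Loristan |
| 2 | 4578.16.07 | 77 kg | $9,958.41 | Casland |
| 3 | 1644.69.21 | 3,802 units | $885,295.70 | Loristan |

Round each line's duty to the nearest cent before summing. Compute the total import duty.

$619,344.06

Line 1 (1880.94.89, Loristan, 470 units, $76,779.20):
Base rate for 1880.94.89 is 18.5% + $0.78/unit.
Duty = $76,779.20 × 18.5% + 470 × $0.78 = $14,570.75.
Line 2 (4578.16.07, Casland, 77 kg, $9,958.41):
Base rate for 4578.16.07 is $1.79/kg.
4578.16.07 has an FTA preferential rate, but origin Casland is not Karia; base rate stands.
The additional-duty order on 4578.16.07 targets Loristan, not Casland; it does not apply.
Duty = 77 × $1.79 = $137.83.
Line 3 (1644.69.21, Loristan, 3,802 units, $885,295.70):
Base rate for 1644.69.21 is $2.09/unit.
1644.69.21 has an FTA preferential rate, but origin Loristan is not Karia; base rate stands.
Additional duty on 1644.69.21 from Loristan: +67.4% ad valorem. Applied ad valorem rate = 67.4%.
Duty = $885,295.70 × 67.4% + 3,802 × $2.09 = $604,635.48.
Total = $14,570.75 + $137.83 + $604,635.48 = $619,344.06.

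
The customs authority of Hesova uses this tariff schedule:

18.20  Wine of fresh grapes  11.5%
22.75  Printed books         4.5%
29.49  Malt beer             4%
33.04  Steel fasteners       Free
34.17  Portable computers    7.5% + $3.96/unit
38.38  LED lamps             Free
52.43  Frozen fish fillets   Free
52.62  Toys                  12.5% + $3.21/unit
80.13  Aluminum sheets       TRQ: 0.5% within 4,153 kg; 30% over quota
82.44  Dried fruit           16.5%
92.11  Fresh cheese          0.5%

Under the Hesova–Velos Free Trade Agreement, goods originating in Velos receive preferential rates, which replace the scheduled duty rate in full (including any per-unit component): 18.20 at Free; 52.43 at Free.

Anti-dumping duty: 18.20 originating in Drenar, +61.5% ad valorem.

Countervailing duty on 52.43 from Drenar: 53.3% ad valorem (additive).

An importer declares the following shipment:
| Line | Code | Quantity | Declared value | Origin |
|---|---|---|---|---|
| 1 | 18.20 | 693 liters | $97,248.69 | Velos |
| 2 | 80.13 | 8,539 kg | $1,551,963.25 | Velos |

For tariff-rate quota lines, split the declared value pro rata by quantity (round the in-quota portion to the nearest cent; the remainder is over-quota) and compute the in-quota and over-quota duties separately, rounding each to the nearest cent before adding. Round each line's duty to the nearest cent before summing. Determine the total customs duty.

Line 1 (18.20, Velos, 693 liters, $97,248.69):
Base rate for 18.20 is 11.5%.
Origin Velos qualifies under the Hesova–Velos agreement and 18.20 is covered: preferential rate Free applies instead.
The additional-duty order on 18.20 targets Drenar, not Velos; it does not apply.
Duty = $97,248.69 × 0% = $0.00.
Line 2 (80.13, Velos, 8,539 kg, $1,551,963.25):
Code 80.13 is under a tariff-rate quota (threshold 4,153 kg). In-quota: 4,153 kg at 0.5%; over-quota: 4,386 kg at 30%.
Pro-rata value split: in-quota = $1,551,963.25 × 4,153/8,539 = $754,807.75; over-quota = $1,551,963.25 − $754,807.75 = $797,155.50.
In-quota duty = $754,807.75 × 0.5% = $3,774.04. Over-quota duty = $797,155.50 × 30% = $239,146.65.
Line duty = $3,774.04 + $239,146.65 = $242,920.69.
Total = $0.00 + $242,920.69 = $242,920.69.

$242,920.69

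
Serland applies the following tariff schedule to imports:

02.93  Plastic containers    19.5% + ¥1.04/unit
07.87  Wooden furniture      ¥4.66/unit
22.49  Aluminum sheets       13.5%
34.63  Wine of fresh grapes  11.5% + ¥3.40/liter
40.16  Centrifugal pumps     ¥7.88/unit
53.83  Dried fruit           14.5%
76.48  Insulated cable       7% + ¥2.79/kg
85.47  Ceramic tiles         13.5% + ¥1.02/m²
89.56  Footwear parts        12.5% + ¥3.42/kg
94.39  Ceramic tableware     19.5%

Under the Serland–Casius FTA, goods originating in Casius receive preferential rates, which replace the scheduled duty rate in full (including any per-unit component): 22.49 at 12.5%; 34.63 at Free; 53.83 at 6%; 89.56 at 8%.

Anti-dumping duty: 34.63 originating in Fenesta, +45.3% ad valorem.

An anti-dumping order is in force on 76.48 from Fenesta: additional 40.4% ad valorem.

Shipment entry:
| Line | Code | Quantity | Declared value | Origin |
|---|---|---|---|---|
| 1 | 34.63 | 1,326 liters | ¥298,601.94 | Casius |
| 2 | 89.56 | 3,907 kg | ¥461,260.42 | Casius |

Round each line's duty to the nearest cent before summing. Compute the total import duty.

¥36,900.83

Line 1 (34.63, Casius, 1,326 liters, ¥298,601.94):
Base rate for 34.63 is 11.5% + ¥3.40/liter.
Origin Casius qualifies under the Serland–Casius agreement and 34.63 is covered: preferential rate Free applies instead.
The additional-duty order on 34.63 targets Fenesta, not Casius; it does not apply.
Duty = ¥298,601.94 × 0% = ¥0.00.
Line 2 (89.56, Casius, 3,907 kg, ¥461,260.42):
Base rate for 89.56 is 12.5% + ¥3.42/kg.
Origin Casius qualifies under the Serland–Casius agreement and 89.56 is covered: preferential rate 8% applies instead.
Duty = ¥461,260.42 × 8% = ¥36,900.83.
Total = ¥0.00 + ¥36,900.83 = ¥36,900.83.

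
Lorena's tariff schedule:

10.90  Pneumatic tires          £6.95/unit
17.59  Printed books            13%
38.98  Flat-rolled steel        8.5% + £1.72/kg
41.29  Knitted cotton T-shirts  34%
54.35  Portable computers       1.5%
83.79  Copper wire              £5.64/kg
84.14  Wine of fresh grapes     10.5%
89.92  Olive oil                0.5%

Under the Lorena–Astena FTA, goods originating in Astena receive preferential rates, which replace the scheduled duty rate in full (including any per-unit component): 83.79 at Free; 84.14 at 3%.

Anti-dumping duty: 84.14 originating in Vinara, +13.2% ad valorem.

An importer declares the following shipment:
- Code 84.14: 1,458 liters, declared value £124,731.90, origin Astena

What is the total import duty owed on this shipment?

Line 1 (84.14, Astena, 1,458 liters, £124,731.90):
Base rate for 84.14 is 10.5%.
Origin Astena qualifies under the Lorena–Astena agreement and 84.14 is covered: preferential rate 3% applies instead.
The additional-duty order on 84.14 targets Vinara, not Astena; it does not apply.
Duty = £124,731.90 × 3% = £3,741.96.

£3,741.96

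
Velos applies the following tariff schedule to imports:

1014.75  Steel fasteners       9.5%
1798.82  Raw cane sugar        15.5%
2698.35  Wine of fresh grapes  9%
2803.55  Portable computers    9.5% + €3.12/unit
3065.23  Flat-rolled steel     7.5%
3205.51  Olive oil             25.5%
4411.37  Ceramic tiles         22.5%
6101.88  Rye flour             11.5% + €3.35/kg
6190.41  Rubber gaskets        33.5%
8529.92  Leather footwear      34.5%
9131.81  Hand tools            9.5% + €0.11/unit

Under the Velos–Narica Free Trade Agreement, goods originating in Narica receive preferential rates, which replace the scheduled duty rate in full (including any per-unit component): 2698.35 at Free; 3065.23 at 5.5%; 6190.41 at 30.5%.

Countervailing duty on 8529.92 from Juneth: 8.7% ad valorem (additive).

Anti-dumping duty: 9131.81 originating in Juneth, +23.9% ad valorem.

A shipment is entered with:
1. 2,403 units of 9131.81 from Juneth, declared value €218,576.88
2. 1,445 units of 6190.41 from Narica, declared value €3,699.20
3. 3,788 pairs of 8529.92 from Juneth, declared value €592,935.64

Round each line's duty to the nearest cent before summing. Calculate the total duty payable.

€330,545.47

Line 1 (9131.81, Juneth, 2,403 units, €218,576.88):
Base rate for 9131.81 is 9.5% + €0.11/unit.
Additional duty on 9131.81 from Juneth: +23.9%. Applied ad valorem rate: 9.5% + 23.9% = 33.4%.
Duty = €218,576.88 × 33.4% + 2,403 × €0.11 = €73,269.01.
Line 2 (6190.41, Narica, 1,445 units, €3,699.20):
Base rate for 6190.41 is 33.5%.
Origin Narica qualifies under the Velos–Narica agreement and 6190.41 is covered: preferential rate 30.5% applies instead.
Duty = €3,699.20 × 30.5% = €1,128.26.
Line 3 (8529.92, Juneth, 3,788 pairs, €592,935.64):
Base rate for 8529.92 is 34.5%.
Additional duty on 8529.92 from Juneth: +8.7%. Applied ad valorem rate: 34.5% + 8.7% = 43.2%.
Duty = €592,935.64 × 43.2% = €256,148.20.
Total = €73,269.01 + €1,128.26 + €256,148.20 = €330,545.47.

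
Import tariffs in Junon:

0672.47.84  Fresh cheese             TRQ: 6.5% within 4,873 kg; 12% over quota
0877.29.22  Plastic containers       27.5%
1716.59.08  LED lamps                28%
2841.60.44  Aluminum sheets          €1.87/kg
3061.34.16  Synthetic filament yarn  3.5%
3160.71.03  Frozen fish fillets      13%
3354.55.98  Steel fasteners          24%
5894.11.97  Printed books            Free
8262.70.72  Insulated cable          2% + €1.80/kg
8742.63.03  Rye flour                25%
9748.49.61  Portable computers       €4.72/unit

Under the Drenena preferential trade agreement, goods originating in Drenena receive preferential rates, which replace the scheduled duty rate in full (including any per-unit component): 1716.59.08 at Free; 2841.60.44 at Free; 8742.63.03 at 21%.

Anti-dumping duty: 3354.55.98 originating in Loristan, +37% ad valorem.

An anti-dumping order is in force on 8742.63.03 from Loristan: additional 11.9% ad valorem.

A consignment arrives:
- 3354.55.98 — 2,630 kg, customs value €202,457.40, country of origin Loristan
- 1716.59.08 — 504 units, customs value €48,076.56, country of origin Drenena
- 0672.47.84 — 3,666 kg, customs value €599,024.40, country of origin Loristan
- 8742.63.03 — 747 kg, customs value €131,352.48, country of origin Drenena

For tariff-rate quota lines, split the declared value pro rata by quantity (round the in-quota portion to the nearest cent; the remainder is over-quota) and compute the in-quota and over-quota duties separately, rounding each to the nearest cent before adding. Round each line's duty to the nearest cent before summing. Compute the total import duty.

Line 1 (3354.55.98, Loristan, 2,630 kg, €202,457.40):
Base rate for 3354.55.98 is 24%.
Additional duty on 3354.55.98 from Loristan: +37%. Applied ad valorem rate: 24% + 37% = 61%.
Duty = €202,457.40 × 61% = €123,499.01.
Line 2 (1716.59.08, Drenena, 504 units, €48,076.56):
Base rate for 1716.59.08 is 28%.
Origin Drenena qualifies under the Junon–Drenena agreement and 1716.59.08 is covered: preferential rate Free applies instead.
Duty = €48,076.56 × 0% = €0.00.
Line 3 (0672.47.84, Loristan, 3,666 kg, €599,024.40):
Code 0672.47.84 is under a tariff-rate quota (threshold 4,873 kg). Quantity 3,666 kg is within the quota, so the in-quota rate 6.5% applies to the full value.
Duty = €599,024.40 × 6.5% = €38,936.59.
Line 4 (8742.63.03, Drenena, 747 kg, €131,352.48):
Base rate for 8742.63.03 is 25%.
Origin Drenena qualifies under the Junon–Drenena agreement and 8742.63.03 is covered: preferential rate 21% applies instead.
The additional-duty order on 8742.63.03 targets Loristan, not Drenena; it does not apply.
Duty = €131,352.48 × 21% = €27,584.02.
Total = €123,499.01 + €0.00 + €38,936.59 + €27,584.02 = €190,019.62.

€190,019.62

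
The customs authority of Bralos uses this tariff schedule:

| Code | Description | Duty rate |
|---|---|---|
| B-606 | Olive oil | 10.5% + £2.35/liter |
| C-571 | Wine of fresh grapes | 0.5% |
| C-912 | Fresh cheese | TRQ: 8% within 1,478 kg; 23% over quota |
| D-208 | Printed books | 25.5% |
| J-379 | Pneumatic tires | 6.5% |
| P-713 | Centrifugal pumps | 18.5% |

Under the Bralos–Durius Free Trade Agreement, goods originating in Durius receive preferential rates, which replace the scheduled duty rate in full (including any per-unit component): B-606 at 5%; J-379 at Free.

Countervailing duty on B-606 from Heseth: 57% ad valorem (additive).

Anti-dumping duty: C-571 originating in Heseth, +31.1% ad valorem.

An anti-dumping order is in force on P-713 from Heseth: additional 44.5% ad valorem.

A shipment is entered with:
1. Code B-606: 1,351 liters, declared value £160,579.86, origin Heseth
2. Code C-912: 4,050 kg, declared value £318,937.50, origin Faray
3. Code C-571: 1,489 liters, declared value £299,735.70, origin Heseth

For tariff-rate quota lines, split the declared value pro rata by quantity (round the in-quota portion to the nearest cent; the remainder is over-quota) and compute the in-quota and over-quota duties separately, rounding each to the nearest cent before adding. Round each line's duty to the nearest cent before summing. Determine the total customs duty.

Line 1 (B-606, Heseth, 1,351 liters, £160,579.86):
Base rate for B-606 is 10.5% + £2.35/liter.
B-606 has an FTA preferential rate, but origin Heseth is not Durius; base rate stands.
Additional duty on B-606 from Heseth: +57%. Applied ad valorem rate: 10.5% + 57% = 67.5%.
Duty = £160,579.86 × 67.5% + 1,351 × £2.35 = £111,566.26.
Line 2 (C-912, Faray, 4,050 kg, £318,937.50):
Code C-912 is under a tariff-rate quota (threshold 1,478 kg). In-quota: 1,478 kg at 8%; over-quota: 2,572 kg at 23%.
Pro-rata value split: in-quota = £318,937.50 × 1,478/4,050 = £116,392.50; over-quota = £318,937.50 − £116,392.50 = £202,545.00.
In-quota duty = £116,392.50 × 8% = £9,311.40. Over-quota duty = £202,545.00 × 23% = £46,585.35.
Line duty = £9,311.40 + £46,585.35 = £55,896.75.
Line 3 (C-571, Heseth, 1,489 liters, £299,735.70):
Base rate for C-571 is 0.5%.
Additional duty on C-571 from Heseth: +31.1%. Applied ad valorem rate: 0.5% + 31.1% = 31.6%.
Duty = £299,735.70 × 31.6% = £94,716.48.
Total = £111,566.26 + £55,896.75 + £94,716.48 = £262,179.49.

£262,179.49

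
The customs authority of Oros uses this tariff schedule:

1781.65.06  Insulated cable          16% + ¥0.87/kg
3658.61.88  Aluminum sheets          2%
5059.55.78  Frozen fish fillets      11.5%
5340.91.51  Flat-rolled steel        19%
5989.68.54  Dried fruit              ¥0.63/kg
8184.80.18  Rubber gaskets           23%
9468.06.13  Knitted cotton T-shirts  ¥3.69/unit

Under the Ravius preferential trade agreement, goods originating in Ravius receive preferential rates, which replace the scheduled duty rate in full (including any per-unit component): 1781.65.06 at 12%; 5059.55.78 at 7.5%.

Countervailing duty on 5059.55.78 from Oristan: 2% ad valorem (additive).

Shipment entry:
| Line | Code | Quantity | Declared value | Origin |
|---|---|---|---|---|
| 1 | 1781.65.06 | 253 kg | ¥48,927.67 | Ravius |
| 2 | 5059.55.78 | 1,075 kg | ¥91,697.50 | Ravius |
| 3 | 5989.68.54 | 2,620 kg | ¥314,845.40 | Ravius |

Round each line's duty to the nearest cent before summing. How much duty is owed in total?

¥14,399.23

Line 1 (1781.65.06, Ravius, 253 kg, ¥48,927.67):
Base rate for 1781.65.06 is 16% + ¥0.87/kg.
Origin Ravius qualifies under the Oros–Ravius agreement and 1781.65.06 is covered: preferential rate 12% applies instead.
Duty = ¥48,927.67 × 12% = ¥5,871.32.
Line 2 (5059.55.78, Ravius, 1,075 kg, ¥91,697.50):
Base rate for 5059.55.78 is 11.5%.
Origin Ravius qualifies under the Oros–Ravius agreement and 5059.55.78 is covered: preferential rate 7.5% applies instead.
The additional-duty order on 5059.55.78 targets Oristan, not Ravius; it does not apply.
Duty = ¥91,697.50 × 7.5% = ¥6,877.31.
Line 3 (5989.68.54, Ravius, 2,620 kg, ¥314,845.40):
Base rate for 5989.68.54 is ¥0.63/kg.
Origin Ravius is the FTA partner but 5989.68.54 is not on the preference list; base rate stands.
Duty = 2,620 × ¥0.63 = ¥1,650.60.
Total = ¥5,871.32 + ¥6,877.31 + ¥1,650.60 = ¥14,399.23.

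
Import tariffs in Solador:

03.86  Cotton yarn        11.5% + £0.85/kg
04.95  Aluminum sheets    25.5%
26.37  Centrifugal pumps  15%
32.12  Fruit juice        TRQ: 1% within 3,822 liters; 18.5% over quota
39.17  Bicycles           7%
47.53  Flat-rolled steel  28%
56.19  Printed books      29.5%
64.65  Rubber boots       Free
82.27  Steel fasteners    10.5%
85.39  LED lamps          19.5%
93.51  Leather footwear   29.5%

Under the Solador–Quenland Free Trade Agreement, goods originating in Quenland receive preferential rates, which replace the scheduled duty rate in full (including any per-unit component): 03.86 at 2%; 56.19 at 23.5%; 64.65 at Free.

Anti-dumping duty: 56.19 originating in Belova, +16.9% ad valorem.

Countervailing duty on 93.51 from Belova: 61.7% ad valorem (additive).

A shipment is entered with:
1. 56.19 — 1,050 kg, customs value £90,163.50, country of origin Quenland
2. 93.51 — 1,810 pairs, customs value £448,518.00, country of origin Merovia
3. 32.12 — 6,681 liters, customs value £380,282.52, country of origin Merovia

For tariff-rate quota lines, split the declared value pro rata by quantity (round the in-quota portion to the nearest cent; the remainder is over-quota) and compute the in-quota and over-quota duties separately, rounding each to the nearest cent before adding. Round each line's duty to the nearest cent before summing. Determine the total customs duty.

Line 1 (56.19, Quenland, 1,050 kg, £90,163.50):
Base rate for 56.19 is 29.5%.
Origin Quenland qualifies under the Solador–Quenland agreement and 56.19 is covered: preferential rate 23.5% applies instead.
The additional-duty order on 56.19 targets Belova, not Quenland; it does not apply.
Duty = £90,163.50 × 23.5% = £21,188.42.
Line 2 (93.51, Merovia, 1,810 pairs, £448,518.00):
Base rate for 93.51 is 29.5%.
The additional-duty order on 93.51 targets Belova, not Merovia; it does not apply.
Duty = £448,518.00 × 29.5% = £132,312.81.
Line 3 (32.12, Merovia, 6,681 liters, £380,282.52):
Code 32.12 is under a tariff-rate quota (threshold 3,822 liters). In-quota: 3,822 liters at 1%; over-quota: 2,859 liters at 18.5%.
Pro-rata value split: in-quota = £380,282.52 × 3,822/6,681 = £217,548.24; over-quota = £380,282.52 − £217,548.24 = £162,734.28.
In-quota duty = £217,548.24 × 1% = £2,175.48. Over-quota duty = £162,734.28 × 18.5% = £30,105.84.
Line duty = £2,175.48 + £30,105.84 = £32,281.32.
Total = £21,188.42 + £132,312.81 + £32,281.32 = £185,782.55.

£185,782.55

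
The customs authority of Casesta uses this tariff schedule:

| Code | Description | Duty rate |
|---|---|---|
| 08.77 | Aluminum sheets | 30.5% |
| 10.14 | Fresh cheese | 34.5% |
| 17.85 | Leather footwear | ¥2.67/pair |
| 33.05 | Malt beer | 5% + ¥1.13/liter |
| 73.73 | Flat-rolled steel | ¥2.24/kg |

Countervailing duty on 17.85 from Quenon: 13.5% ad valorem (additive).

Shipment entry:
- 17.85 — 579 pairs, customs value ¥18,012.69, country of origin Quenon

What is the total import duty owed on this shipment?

Line 1 (17.85, Quenon, 579 pairs, ¥18,012.69):
Base rate for 17.85 is ¥2.67/pair.
Additional duty on 17.85 from Quenon: +13.5% ad valorem. Applied ad valorem rate = 13.5%.
Duty = ¥18,012.69 × 13.5% + 579 × ¥2.67 = ¥3,977.64.

¥3,977.64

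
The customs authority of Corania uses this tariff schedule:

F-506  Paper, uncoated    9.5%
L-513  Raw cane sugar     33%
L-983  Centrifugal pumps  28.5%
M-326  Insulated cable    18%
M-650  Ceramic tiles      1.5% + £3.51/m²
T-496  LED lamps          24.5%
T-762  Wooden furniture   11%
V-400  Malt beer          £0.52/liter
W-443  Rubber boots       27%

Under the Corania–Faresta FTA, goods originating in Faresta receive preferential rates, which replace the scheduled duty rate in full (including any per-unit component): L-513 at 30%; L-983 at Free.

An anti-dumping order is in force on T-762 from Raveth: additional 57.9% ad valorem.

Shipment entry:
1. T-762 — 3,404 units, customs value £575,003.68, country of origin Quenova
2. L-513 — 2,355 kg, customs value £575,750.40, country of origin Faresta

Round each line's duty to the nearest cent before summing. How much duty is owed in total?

£235,975.52

Line 1 (T-762, Quenova, 3,404 units, £575,003.68):
Base rate for T-762 is 11%.
The additional-duty order on T-762 targets Raveth, not Quenova; it does not apply.
Duty = £575,003.68 × 11% = £63,250.40.
Line 2 (L-513, Faresta, 2,355 kg, £575,750.40):
Base rate for L-513 is 33%.
Origin Faresta qualifies under the Corania–Faresta agreement and L-513 is covered: preferential rate 30% applies instead.
Duty = £575,750.40 × 30% = £172,725.12.
Total = £63,250.40 + £172,725.12 = £235,975.52.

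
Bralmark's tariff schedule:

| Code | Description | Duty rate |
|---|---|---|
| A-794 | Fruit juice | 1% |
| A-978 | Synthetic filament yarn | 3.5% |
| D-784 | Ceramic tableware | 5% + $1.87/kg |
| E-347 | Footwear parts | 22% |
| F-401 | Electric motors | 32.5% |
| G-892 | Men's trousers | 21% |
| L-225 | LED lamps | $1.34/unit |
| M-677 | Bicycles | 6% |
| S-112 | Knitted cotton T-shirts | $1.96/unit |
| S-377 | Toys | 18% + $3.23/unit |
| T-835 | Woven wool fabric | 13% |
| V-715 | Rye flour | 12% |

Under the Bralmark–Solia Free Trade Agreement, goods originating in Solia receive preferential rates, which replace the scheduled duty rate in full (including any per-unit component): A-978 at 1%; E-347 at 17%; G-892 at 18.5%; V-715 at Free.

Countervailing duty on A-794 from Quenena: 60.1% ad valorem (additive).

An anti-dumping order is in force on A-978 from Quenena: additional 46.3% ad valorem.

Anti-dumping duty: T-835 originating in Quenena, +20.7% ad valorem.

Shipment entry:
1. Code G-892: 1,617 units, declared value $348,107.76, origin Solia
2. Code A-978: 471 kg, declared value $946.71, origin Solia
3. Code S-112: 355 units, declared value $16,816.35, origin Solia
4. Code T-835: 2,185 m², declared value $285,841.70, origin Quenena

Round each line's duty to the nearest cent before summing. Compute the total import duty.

$161,433.86

Line 1 (G-892, Solia, 1,617 units, $348,107.76):
Base rate for G-892 is 21%.
Origin Solia qualifies under the Bralmark–Solia agreement and G-892 is covered: preferential rate 18.5% applies instead.
Duty = $348,107.76 × 18.5% = $64,399.94.
Line 2 (A-978, Solia, 471 kg, $946.71):
Base rate for A-978 is 3.5%.
Origin Solia qualifies under the Bralmark–Solia agreement and A-978 is covered: preferential rate 1% applies instead.
The additional-duty order on A-978 targets Quenena, not Solia; it does not apply.
Duty = $946.71 × 1% = $9.47.
Line 3 (S-112, Solia, 355 units, $16,816.35):
Base rate for S-112 is $1.96/unit.
Origin Solia is the FTA partner but S-112 is not on the preference list; base rate stands.
Duty = 355 × $1.96 = $695.80.
Line 4 (T-835, Quenena, 2,185 m², $285,841.70):
Base rate for T-835 is 13%.
Additional duty on T-835 from Quenena: +20.7%. Applied ad valorem rate: 13% + 20.7% = 33.7%.
Duty = $285,841.70 × 33.7% = $96,328.65.
Total = $64,399.94 + $9.47 + $695.80 + $96,328.65 = $161,433.86.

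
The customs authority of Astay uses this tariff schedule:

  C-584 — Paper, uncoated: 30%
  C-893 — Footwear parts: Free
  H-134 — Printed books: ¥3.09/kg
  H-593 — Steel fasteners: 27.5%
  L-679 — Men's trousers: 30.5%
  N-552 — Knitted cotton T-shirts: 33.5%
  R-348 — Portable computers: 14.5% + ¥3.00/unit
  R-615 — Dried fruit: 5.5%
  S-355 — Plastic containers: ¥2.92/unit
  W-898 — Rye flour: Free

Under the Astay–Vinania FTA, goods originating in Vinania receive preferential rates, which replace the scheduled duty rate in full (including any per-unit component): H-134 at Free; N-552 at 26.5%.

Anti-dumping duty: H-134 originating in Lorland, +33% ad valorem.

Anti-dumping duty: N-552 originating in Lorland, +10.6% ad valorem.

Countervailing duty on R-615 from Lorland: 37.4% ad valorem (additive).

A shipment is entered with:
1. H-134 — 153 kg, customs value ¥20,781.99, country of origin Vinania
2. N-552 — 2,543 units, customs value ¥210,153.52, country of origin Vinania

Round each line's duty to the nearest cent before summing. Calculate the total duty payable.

Line 1 (H-134, Vinania, 153 kg, ¥20,781.99):
Base rate for H-134 is ¥3.09/kg.
Origin Vinania qualifies under the Astay–Vinania agreement and H-134 is covered: preferential rate Free applies instead.
The additional-duty order on H-134 targets Lorland, not Vinania; it does not apply.
Duty = ¥20,781.99 × 0% = ¥0.00.
Line 2 (N-552, Vinania, 2,543 units, ¥210,153.52):
Base rate for N-552 is 33.5%.
Origin Vinania qualifies under the Astay–Vinania agreement and N-552 is covered: preferential rate 26.5% applies instead.
The additional-duty order on N-552 targets Lorland, not Vinania; it does not apply.
Duty = ¥210,153.52 × 26.5% = ¥55,690.68.
Total = ¥0.00 + ¥55,690.68 = ¥55,690.68.

¥55,690.68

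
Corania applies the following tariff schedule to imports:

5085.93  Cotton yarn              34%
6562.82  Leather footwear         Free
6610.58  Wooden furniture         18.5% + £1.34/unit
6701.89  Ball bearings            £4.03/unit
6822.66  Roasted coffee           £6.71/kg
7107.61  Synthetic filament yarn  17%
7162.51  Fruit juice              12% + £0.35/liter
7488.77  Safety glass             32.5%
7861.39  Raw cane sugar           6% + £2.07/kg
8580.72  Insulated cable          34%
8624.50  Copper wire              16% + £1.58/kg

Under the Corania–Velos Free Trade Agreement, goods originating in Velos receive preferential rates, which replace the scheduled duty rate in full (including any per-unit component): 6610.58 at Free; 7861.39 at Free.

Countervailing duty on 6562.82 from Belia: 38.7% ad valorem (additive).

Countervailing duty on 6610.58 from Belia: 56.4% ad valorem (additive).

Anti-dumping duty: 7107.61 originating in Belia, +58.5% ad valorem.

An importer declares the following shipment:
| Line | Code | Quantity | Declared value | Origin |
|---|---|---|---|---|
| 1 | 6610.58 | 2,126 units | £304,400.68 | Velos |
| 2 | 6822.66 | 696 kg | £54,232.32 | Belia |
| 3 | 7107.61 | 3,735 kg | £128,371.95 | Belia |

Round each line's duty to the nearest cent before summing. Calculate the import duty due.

Line 1 (6610.58, Velos, 2,126 units, £304,400.68):
Base rate for 6610.58 is 18.5% + £1.34/unit.
Origin Velos qualifies under the Corania–Velos agreement and 6610.58 is covered: preferential rate Free applies instead.
The additional-duty order on 6610.58 targets Belia, not Velos; it does not apply.
Duty = £304,400.68 × 0% = £0.00.
Line 2 (6822.66, Belia, 696 kg, £54,232.32):
Base rate for 6822.66 is £6.71/kg.
Duty = 696 × £6.71 = £4,670.16.
Line 3 (7107.61, Belia, 3,735 kg, £128,371.95):
Base rate for 7107.61 is 17%.
Additional duty on 7107.61 from Belia: +58.5%. Applied ad valorem rate: 17% + 58.5% = 75.5%.
Duty = £128,371.95 × 75.5% = £96,920.82.
Total = £0.00 + £4,670.16 + £96,920.82 = £101,590.98.

£101,590.98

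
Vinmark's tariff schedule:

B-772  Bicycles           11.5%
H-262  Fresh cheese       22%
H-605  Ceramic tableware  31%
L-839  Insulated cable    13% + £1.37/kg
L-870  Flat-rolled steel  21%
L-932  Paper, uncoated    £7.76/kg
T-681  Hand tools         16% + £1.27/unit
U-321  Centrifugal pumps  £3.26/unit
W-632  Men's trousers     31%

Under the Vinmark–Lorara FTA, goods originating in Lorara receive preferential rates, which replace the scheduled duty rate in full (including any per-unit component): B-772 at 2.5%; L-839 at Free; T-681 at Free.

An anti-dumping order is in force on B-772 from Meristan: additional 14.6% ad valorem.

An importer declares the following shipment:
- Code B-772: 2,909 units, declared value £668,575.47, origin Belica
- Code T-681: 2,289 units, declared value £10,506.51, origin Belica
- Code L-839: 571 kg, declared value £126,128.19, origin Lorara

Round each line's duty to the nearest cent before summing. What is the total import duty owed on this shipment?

Line 1 (B-772, Belica, 2,909 units, £668,575.47):
Base rate for B-772 is 11.5%.
B-772 has an FTA preferential rate, but origin Belica is not Lorara; base rate stands.
The additional-duty order on B-772 targets Meristan, not Belica; it does not apply.
Duty = £668,575.47 × 11.5% = £76,886.18.
Line 2 (T-681, Belica, 2,289 units, £10,506.51):
Base rate for T-681 is 16% + £1.27/unit.
T-681 has an FTA preferential rate, but origin Belica is not Lorara; base rate stands.
Duty = £10,506.51 × 16% + 2,289 × £1.27 = £4,588.07.
Line 3 (L-839, Lorara, 571 kg, £126,128.19):
Base rate for L-839 is 13% + £1.37/kg.
Origin Lorara qualifies under the Vinmark–Lorara agreement and L-839 is covered: preferential rate Free applies instead.
Duty = £126,128.19 × 0% = £0.00.
Total = £76,886.18 + £4,588.07 + £0.00 = £81,474.25.

£81,474.25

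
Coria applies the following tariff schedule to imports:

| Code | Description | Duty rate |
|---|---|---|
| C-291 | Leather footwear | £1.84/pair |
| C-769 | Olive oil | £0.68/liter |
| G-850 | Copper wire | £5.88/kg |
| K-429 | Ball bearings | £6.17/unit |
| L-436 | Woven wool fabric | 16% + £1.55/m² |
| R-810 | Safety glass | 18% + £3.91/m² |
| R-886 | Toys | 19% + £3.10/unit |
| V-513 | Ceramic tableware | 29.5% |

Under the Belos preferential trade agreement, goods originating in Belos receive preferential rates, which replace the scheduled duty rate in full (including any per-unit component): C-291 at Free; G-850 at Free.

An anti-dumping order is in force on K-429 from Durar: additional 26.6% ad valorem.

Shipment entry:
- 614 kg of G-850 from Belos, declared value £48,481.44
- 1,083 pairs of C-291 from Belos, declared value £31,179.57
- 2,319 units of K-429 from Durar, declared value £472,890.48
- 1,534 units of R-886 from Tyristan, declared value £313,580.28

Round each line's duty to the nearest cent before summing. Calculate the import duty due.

£204,432.75

Line 1 (G-850, Belos, 614 kg, £48,481.44):
Base rate for G-850 is £5.88/kg.
Origin Belos qualifies under the Coria–Belos agreement and G-850 is covered: preferential rate Free applies instead.
Duty = £48,481.44 × 0% = £0.00.
Line 2 (C-291, Belos, 1,083 pairs, £31,179.57):
Base rate for C-291 is £1.84/pair.
Origin Belos qualifies under the Coria–Belos agreement and C-291 is covered: preferential rate Free applies instead.
Duty = £31,179.57 × 0% = £0.00.
Line 3 (K-429, Durar, 2,319 units, £472,890.48):
Base rate for K-429 is £6.17/unit.
Additional duty on K-429 from Durar: +26.6% ad valorem. Applied ad valorem rate = 26.6%.
Duty = £472,890.48 × 26.6% + 2,319 × £6.17 = £140,097.10.
Line 4 (R-886, Tyristan, 1,534 units, £313,580.28):
Base rate for R-886 is 19% + £3.10/unit.
Duty = £313,580.28 × 19% + 1,534 × £3.10 = £64,335.65.
Total = £0.00 + £0.00 + £140,097.10 + £64,335.65 = £204,432.75.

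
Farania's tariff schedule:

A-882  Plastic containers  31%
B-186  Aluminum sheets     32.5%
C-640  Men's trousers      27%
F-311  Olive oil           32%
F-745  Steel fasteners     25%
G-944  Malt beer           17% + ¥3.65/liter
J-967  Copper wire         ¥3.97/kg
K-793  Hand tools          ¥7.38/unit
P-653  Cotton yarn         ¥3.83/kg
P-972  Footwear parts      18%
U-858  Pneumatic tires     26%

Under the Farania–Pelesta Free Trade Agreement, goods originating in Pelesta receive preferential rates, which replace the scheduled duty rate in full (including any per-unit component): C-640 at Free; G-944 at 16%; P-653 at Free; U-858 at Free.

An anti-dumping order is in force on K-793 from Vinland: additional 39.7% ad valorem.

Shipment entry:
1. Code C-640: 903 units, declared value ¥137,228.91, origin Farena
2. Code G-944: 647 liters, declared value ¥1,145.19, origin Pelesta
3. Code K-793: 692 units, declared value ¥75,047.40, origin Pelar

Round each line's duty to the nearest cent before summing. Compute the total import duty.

Line 1 (C-640, Farena, 903 units, ¥137,228.91):
Base rate for C-640 is 27%.
C-640 has an FTA preferential rate, but origin Farena is not Pelesta; base rate stands.
Duty = ¥137,228.91 × 27% = ¥37,051.81.
Line 2 (G-944, Pelesta, 647 liters, ¥1,145.19):
Base rate for G-944 is 17% + ¥3.65/liter.
Origin Pelesta qualifies under the Farania–Pelesta agreement and G-944 is covered: preferential rate 16% applies instead.
Duty = ¥1,145.19 × 16% = ¥183.23.
Line 3 (K-793, Pelar, 692 units, ¥75,047.40):
Base rate for K-793 is ¥7.38/unit.
The additional-duty order on K-793 targets Vinland, not Pelar; it does not apply.
Duty = 692 × ¥7.38 = ¥5,106.96.
Total = ¥37,051.81 + ¥183.23 + ¥5,106.96 = ¥42,342.00.

¥42,342.00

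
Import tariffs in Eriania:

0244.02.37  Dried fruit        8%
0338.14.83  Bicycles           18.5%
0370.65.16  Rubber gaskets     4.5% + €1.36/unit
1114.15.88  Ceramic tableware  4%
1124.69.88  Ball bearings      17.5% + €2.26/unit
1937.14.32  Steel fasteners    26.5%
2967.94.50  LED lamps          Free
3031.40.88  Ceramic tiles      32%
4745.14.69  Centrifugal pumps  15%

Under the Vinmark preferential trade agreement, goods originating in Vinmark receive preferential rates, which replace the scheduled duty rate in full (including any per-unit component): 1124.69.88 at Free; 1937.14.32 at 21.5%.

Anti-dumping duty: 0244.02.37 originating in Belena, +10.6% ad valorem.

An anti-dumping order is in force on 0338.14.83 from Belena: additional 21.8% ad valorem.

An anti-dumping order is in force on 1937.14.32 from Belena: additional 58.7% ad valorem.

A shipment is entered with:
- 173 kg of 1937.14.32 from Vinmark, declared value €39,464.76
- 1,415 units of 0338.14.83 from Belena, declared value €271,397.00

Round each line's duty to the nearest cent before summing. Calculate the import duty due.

€117,857.91

Line 1 (1937.14.32, Vinmark, 173 kg, €39,464.76):
Base rate for 1937.14.32 is 26.5%.
Origin Vinmark qualifies under the Eriania–Vinmark agreement and 1937.14.32 is covered: preferential rate 21.5% applies instead.
The additional-duty order on 1937.14.32 targets Belena, not Vinmark; it does not apply.
Duty = €39,464.76 × 21.5% = €8,484.92.
Line 2 (0338.14.83, Belena, 1,415 units, €271,397.00):
Base rate for 0338.14.83 is 18.5%.
Additional duty on 0338.14.83 from Belena: +21.8%. Applied ad valorem rate: 18.5% + 21.8% = 40.3%.
Duty = €271,397.00 × 40.3% = €109,372.99.
Total = €8,484.92 + €109,372.99 = €117,857.91.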